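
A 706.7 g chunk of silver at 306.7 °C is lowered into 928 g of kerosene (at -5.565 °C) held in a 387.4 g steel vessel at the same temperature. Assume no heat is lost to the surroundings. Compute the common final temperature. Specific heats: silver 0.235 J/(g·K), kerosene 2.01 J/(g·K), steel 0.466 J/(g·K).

T_f ≈ 17.9 °C

Let T be the final temperature. ΣQ_i = 0:
706.7*0.235*(T − 306.7) + 928*2.01*(T − (-5.565)) + 387.4*0.466*(T − (-5.565)) = 0
166.07(T − 306.7) + 1865.3(T − (-5.565)) + 180.53(T − (-5.565)) = 0
2211.9 T = 39550
T = 39550 / 2211.9 = 17.9 °C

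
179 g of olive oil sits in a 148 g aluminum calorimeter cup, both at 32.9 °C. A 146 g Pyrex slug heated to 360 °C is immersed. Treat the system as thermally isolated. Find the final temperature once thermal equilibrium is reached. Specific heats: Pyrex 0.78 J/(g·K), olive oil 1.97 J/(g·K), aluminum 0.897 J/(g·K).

T_f ≈ 95.1 °C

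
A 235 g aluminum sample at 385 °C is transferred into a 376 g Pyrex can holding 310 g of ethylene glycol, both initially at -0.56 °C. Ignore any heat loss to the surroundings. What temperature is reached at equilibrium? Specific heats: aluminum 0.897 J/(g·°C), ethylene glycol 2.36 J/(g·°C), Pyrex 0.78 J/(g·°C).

Heat gained plus heat lost sum to zero:
235*0.897*(T − 385) + 310*2.36*(T − (-0.56)) + 376*0.78*(T − (-0.56)) = 0
210.8(T − 385) + 731.6(T − (-0.56)) + 293.28(T − (-0.56)) = 0
1235.7 T = 80582
T = 80582/1235.7 ≈ 65.21 °C

T_f ≈ 65.2 °C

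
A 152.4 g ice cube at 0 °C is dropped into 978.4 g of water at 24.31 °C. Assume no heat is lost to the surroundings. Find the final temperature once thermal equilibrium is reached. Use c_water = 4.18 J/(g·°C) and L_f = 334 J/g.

T_f ≈ 10.3 °C

Setting the total heat transfer to zero:
fusion: m_ice L_f = 152.4×334 = 50902; warm the meltwater: 637.03 T; water: 4089.7(T − 24.31)
4726.7 T = 99421 − 50902 = 48519
T ≈ 10.26 °C. Since T > 0 °C, the all-ice-melts assumption holds.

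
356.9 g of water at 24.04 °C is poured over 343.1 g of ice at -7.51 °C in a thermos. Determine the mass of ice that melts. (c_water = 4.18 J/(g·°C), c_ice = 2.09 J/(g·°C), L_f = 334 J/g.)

Cooling the water to 0 °C releases 356.9·4.18·24.04 = 35864 J.
Of that, 343.1·2.09·7.51 = 5385.3 J goes to bring the ice to 0 °C, leaving 30479 J.
Fully melting the ice requires m_ice L_f = 343.1·334 = 114595 J.
30479 J < 114595 J, so only part of the ice melts and the system sits at 0 °C.
m_melt = 30479 / L_f = 91.25 g.

m_melted ≈ 91.3 g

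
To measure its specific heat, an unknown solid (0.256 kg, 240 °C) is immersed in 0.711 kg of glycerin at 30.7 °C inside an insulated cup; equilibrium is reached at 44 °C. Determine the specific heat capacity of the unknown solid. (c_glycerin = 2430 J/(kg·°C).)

m_s c (T_s − T_f) = m_glycerin c_glycerin (T_f − T_0):
0.256×c×(240 − 44) = 0.711×2430×(44 − 30.7)
50.18 c = 22979  ⇒  c ≈ 458 J/(kg·°C)

c ≈ 458 J/(kg·°C)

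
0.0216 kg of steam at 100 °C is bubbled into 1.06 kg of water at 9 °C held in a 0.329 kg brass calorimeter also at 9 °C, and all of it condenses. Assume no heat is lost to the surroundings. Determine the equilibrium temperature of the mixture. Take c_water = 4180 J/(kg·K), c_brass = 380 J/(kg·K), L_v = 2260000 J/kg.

T_f ≈ 21.3 °C

Heat gained plus heat lost sum to zero:
condense steam: −0.0216·2260000 = −48816
  condensate cools 100→T: 0.0216·4180·(T − 100) = 90.29(T − 100)
  water warms: 1.06·4180·(T − 9) = 4430.8(T − 9)
  brass cup: 0.329·380·(T − 9) = 125.02(T − 9)
4646.1 T = 48816 + 9028.8 + 41002 = 98847
T ≈ 21.28 °C (< 100 °C, so full condensation is consistent).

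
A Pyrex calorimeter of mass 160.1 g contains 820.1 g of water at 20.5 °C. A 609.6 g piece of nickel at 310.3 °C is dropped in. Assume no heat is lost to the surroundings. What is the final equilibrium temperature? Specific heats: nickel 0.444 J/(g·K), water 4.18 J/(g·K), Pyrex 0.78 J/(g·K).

Heat gained plus heat lost sum to zero:
609.6·0.444·(T − 310.3) + 820.1·4.18·(T − 20.5) + 160.1·0.78·(T − 20.5) = 0
270.66(T − 310.3) + 3428(T − 20.5) + 124.88(T − 20.5) = 0
3823.6 T = 156821
T = 156821 / 3823.6 = 41 °C

T_f ≈ 41.0 °C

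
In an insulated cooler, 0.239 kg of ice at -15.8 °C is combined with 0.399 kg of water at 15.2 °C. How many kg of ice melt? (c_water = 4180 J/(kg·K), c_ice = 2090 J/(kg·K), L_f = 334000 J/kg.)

m_melted ≈ 0.0523 kg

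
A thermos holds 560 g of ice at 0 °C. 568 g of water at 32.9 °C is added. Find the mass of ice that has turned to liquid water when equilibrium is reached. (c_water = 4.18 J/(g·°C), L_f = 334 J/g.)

Water can give up m c ΔT = 568×4.18×32.9 = 78112 J before reaching 0 °C.
Melting all 560 g of ice would need 560×334 = 187040 J.
That's not enough to melt it all — equilibrium is at 0 °C with ice remaining.
Mass melted = 78112/334 ≈ 233.9 g.

m_melted ≈ 234 g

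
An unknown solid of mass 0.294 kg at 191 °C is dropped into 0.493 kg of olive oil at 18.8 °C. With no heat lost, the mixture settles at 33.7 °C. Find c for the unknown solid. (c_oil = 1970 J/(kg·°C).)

Let T be the final temperature. ΣQ_i = 0:
0.294×c×(33.7 − 191) + 0.493×1970×(33.7 − 18.8) = 0
-46.25 c = -14471
c = -14471/-46.25 ≈ 312.9 J/(kg·°C)

c ≈ 313 J/(kg·°C)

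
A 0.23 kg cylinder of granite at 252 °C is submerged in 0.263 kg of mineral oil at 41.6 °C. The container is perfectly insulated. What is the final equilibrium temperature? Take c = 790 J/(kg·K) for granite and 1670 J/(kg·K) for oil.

Heat gained plus heat lost sum to zero:
0.23×790×(T − 252) + 0.263×1670×(T − 41.6) = 0
620.91 T = 64060
T = 64060/620.91 ≈ 103.17 °C

T_f ≈ 103.2 °C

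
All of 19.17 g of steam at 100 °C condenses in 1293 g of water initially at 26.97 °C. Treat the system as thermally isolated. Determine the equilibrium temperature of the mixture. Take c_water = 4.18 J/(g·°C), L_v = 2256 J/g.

Sum of m c ΔT and latent-heat terms is zero:
latent heat released on condensation: 19.17×2256 = 43248
  condensed water 100 °C→T: 80.13(T − 100)
  original water: 5404.7(T − 26.97)
5484.9 T = 43248 + 8013.1 + 145766 = 197026
T ≈ 35.92 °C (< 100 °C, so full condensation is consistent).

T_f ≈ 35.9 °C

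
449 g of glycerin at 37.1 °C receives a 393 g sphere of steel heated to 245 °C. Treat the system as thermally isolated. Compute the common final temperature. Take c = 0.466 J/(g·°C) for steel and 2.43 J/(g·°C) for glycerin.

T_f ≈ 67.0 °C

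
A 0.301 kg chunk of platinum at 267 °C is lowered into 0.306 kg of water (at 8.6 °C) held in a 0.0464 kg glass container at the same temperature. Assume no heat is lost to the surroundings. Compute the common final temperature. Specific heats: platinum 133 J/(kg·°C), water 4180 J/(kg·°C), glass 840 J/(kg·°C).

T_f ≈ 16.2 °C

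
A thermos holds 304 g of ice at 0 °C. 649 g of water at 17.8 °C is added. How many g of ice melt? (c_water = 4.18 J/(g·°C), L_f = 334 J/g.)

m_melted ≈ 145 g

Water can give up m c ΔT = 649·4.18·17.8 = 48288 J before reaching 0 °C.
Fully melting the ice requires m_ice L_f = 304·334 = 101536 J.
That's not enough to melt it all — equilibrium is at 0 °C with ice remaining.
Mass melted = 48288/334 ≈ 144.6 g.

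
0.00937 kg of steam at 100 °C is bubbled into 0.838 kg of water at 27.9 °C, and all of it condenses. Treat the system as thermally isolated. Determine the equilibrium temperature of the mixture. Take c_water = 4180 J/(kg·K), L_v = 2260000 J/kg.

Conservation of energy gives ΣQ = 0:
steam→water at 100 °C releases m L_v = 0.00937·2260000 = 21176; condensate cools 100→T: 0.00937·4180·(T − 100) = 39.17(T − 100); original water: 3502.8(T − 27.9)
3542 T = 21176 + 3916.7 + 97729 = 122822
T ≈ 34.68 °C — below 100 °C, confirming all the steam condensed.

T_f ≈ 34.7 °C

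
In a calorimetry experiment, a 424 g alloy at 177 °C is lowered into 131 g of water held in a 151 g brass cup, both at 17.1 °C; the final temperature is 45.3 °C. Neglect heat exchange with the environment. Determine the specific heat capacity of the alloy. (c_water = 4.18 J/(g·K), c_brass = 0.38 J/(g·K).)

c ≈ 0.306 J/(g·K)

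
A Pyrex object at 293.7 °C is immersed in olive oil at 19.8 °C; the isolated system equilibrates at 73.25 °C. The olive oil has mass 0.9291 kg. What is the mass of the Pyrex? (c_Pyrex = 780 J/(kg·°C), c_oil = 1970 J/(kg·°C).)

Heat lost by the Pyrex = heat gained by the oil:
m×780×(293.7 − 73.25) = 0.9291×1970×(73.25 − 19.8)
171951 m = 97831  ⇒  m ≈ 0.5689 kg

m ≈ 0.569 kg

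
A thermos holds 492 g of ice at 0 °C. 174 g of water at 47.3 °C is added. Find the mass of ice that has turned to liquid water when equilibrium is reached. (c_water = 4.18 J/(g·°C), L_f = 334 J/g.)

m_melted ≈ 103 g

Water can give up m c ΔT = 174·4.18·47.3 = 34402 J before reaching 0 °C.
To melt every bit of ice: 492·334 = 164328 J.
That's not enough to melt it all — equilibrium is at 0 °C with ice remaining.
m_melted·334 = 34402  ⇒  m_melted ≈ 103 g.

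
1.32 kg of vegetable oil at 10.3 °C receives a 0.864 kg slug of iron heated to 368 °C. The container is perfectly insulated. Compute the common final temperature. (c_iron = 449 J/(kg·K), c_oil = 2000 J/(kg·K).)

T_f ≈ 56.1 °C

Heat gained plus heat lost sum to zero:
0.864*449*(T − 368) + 1.32*2000*(T − 10.3) = 0
387.94(T − 368) + 2640(T − 10.3) = 0
(387.94 + 2640) T = 387.94*368 + 2640*10.3
T = 169952 / 3027.9 = 56.1 °C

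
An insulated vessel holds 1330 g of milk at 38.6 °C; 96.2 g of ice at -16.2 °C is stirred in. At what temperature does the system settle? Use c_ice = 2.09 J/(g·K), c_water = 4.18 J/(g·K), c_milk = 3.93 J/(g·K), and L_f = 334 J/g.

T_f ≈ 29.6 °C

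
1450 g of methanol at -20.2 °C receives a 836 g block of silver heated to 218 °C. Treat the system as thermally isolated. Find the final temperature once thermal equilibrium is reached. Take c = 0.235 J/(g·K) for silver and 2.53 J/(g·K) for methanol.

T_f is the heat-capacity-weighted average of the initial temperatures:
T_f = (196.46*218 + 3668.5*(-20.2)) / (196.46 + 3668.5)
    = -31275 / 3865 ≈ -8.09 °C

T_f ≈ -8.1 °C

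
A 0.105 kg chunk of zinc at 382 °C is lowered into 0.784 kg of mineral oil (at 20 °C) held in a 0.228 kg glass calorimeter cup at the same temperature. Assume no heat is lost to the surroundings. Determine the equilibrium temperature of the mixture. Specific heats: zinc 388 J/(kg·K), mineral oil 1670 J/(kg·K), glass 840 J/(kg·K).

T_f ≈ 29.6 °C

Setting the total heat transfer to zero:
0.105·388·(T − 382) + 0.784·1670·(T − 20) + 0.228·840·(T − 20) = 0
1541.5 T = 45579
T ≈ 29.57 °C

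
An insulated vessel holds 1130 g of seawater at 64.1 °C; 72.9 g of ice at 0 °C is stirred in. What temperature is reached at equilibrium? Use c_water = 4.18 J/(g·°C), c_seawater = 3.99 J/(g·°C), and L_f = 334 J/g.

T_f ≈ 55.0 °C

Taking heat into each body as positive, Σ m c ΔT = 0:
fusion: m_ice L_f = 72.9×334 = 24349; warm the meltwater: 304.72 T; seawater cools: 1130×3.99×(T − 64.1) = 4508.7(T − 64.1)
4813.4 T = 289008 − 24349 = 264659
T ≈ 54.98 °C (positive, so assuming full melt was valid).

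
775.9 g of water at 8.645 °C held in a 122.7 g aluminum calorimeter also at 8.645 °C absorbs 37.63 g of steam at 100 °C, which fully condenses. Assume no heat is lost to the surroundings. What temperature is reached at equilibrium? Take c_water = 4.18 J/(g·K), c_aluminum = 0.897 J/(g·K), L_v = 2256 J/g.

T_f ≈ 36.9 °C

Energy conservation, ΣQ = 0:
steam→water at 100 °C releases m L_v = 37.63·2256 = 84893
  condensate cools 100→T: 37.63·4.18·(T − 100) = 157.29(T − 100)
  original water: 3243.3(T − 8.645)
  cup: 110.06(T − 8.645)
3510.6 T = 84893 + 15729 + 28989 = 129612
T ≈ 36.92 °C (< 100 °C, so full condensation is consistent).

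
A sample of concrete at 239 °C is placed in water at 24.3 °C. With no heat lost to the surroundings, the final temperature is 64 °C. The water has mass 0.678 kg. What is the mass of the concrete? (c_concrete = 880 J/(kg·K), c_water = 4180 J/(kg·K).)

m ≈ 0.731 kg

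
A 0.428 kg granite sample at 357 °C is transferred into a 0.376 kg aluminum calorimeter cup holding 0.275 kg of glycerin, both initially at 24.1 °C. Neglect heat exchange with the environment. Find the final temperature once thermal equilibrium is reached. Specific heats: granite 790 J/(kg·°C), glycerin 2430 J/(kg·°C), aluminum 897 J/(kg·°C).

T_f ≈ 107.9 °C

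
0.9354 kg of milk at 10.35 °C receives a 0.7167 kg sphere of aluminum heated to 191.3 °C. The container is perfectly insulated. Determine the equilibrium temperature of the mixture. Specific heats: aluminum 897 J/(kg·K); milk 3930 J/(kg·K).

T_f ≈ 37.3 °C

T_f = Σ m_i c_i T_i / Σ m_i c_i:
T_f = (642.88*191.3 + 3676.1*10.35) / (642.88 + 3676.1)
    = 161031 / 4319 ≈ 37.28 °C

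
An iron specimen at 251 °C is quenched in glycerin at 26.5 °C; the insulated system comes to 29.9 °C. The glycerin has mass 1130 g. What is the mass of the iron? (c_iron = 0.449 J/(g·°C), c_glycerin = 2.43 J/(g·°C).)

m ≈ 94 g

Energy conservation, ΣQ = 0:
m·0.449·(29.9 − 251) + 1130·2.43·(29.9 − 26.5) = 0
-99.27 m = -9336.1
m = -9336.1/-99.27 ≈ 94.04 g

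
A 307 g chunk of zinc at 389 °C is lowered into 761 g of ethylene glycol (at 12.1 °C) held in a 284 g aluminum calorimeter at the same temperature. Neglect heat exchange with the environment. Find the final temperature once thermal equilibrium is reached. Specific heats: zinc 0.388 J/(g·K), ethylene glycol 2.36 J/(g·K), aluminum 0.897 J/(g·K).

Conservation of energy gives ΣQ = 0:
307·0.388·(T − 389) + 761·2.36·(T − 12.1) + 284·0.897·(T − 12.1) = 0
119.12(T − 389) + 1796(T − 12.1) + 254.75(T − 12.1) = 0
2169.8 T = 71150
T = 71150/2169.8 ≈ 32.79 °C

T_f ≈ 32.8 °C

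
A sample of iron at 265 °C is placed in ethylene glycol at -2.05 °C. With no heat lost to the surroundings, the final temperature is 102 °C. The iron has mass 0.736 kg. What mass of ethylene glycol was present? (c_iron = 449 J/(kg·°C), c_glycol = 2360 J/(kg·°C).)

m ≈ 0.219 kg

Heat lost by the iron = heat gained by the glycol:
0.736·449·(265 − 102) = m·2360·(102 − (-2.05))
245558 m = 53866  ⇒  m ≈ 0.2194 kg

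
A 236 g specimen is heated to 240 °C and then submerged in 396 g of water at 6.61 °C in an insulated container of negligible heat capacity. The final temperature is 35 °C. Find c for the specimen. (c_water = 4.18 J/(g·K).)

m_s c (T_s − T_f) = m_water c_water (T_f − T_0):
236×c×(240 − 35) = 396×4.18×(35 − 6.61)
48380 c = 46993  ⇒  c ≈ 0.9713 J/(g·K)

c ≈ 0.971 J/(g·K)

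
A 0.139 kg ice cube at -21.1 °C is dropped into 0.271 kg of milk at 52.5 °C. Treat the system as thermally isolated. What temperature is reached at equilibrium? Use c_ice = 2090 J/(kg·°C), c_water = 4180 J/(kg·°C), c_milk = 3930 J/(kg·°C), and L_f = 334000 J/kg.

Net heat exchanged in the isolated system is zero:
warm ice to 0 °C: 0.139×2090×(0 − (-21.1)) = 6129.8
  latent heat to melt: 0.139×334000 = 46426
  meltwater 0→T: 0.139×4180×T = 581.02 T
  milk: 1065(T − 52.5)
1646.1 T = 55914 − 52556 = 3358.3
T ≈ 2.04 °C. Since T > 0 °C, the all-ice-melts assumption holds.

T_f ≈ 2.0 °C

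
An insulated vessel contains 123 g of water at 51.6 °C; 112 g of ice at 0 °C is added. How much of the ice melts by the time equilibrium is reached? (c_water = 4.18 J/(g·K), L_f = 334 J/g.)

m_melted ≈ 79.4 g

Cooling the water to 0 °C releases 123×4.18×51.6 = 26530 J.
Fully melting the ice requires m_ice L_f = 112×334 = 37408 J.
26530 J < 37408 J, so only part of the ice melts and the system sits at 0 °C.
m_melted×334 = 26530  ⇒  m_melted ≈ 79.43 g.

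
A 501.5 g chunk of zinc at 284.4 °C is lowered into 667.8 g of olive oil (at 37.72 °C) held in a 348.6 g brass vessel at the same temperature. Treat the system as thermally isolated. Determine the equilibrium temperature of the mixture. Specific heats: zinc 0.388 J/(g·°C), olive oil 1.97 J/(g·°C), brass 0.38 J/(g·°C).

Conservation of energy gives ΣQ = 0:
501.5*0.388*(T − 284.4) + 667.8*1.97*(T − 37.72) + 348.6*0.38*(T − 37.72) = 0
194.58(T − 284.4) + 1315.6(T − 37.72) + 132.47(T − 37.72) = 0
1642.6 T = 109959
T ≈ 66.94 °C

T_f ≈ 66.9 °C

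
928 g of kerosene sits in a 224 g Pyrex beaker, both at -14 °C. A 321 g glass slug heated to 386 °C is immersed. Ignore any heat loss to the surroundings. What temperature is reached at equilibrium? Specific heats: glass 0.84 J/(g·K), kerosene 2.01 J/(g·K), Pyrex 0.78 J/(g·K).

Setting the total heat transfer to zero:
321·0.84·(T − 386) + 928·2.01·(T − (-14)) + 224·0.78·(T − (-14)) = 0
(269.64 + 1865.3 + 174.72) T = 269.64·386 + 1865.3·(-14) + 174.72·(-14)
T ≈ 32.70 °C

T_f ≈ 32.7 °C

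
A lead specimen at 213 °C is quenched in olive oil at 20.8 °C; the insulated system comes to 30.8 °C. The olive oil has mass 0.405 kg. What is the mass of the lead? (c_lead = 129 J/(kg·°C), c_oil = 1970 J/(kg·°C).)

m ≈ 0.339 kg

Heat lost by the lead = heat gained by the oil:
m·129·(213 − 30.8) = 0.405·1970·(30.8 − 20.8)
23504 m = 7978.5  ⇒  m ≈ 0.3395 kg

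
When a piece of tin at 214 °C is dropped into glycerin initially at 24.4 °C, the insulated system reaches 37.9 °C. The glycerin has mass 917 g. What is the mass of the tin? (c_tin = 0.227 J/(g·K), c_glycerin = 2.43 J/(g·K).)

m ≈ 753 g

Heat lost by the tin = heat gained by the glycerin:
m·0.227·(214 − 37.9) = 917·2.43·(37.9 − 24.4)
39.97 m = 30082  ⇒  m ≈ 752.5 g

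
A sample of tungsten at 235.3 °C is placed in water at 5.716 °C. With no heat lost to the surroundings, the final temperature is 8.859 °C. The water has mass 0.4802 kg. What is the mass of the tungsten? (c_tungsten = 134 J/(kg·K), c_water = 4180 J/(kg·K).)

m ≈ 0.208 kg

Taking heat into each body as positive, Σ m c ΔT = 0:
m·134·(8.859 − 235.3) + 0.4802·4180·(8.859 − 5.716) = 0
-30343 m = -6308.7
m = -6308.7/-30343 ≈ 0.2079 kg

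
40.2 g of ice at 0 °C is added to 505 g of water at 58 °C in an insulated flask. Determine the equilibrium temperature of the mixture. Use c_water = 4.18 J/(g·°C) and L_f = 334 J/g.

T_f ≈ 47.8 °C

Energy conservation, ΣQ = 0:
latent heat to melt: 40.2×334 = 13427; warm the meltwater: 168.04 T; water: 2110.9(T − 58)
2278.9 T = 122432 − 13427 = 109005
T ≈ 47.83 °C. Since T > 0 °C, the all-ice-melts assumption holds.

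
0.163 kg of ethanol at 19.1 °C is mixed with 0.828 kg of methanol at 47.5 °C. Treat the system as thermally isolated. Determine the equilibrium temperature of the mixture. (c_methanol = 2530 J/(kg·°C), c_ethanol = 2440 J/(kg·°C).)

Conservation of energy gives ΣQ = 0:
0.828*2530*(T − 47.5) + 0.163*2440*(T − 19.1) = 0
(2094.8 + 397.72) T = 2094.8*47.5 + 397.72*19.1
T ≈ 42.97 °C

T_f ≈ 43.0 °C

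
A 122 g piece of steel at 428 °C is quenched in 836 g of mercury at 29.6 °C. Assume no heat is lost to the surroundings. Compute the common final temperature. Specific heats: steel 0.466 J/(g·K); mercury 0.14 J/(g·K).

Set heat shed by the hot body equal to heat absorbed by the cold body:
122*0.466*(428 − T) = 836*0.14*(T − 29.6)
56.85(428 − T) = 117.04(T − 29.6)
173.89 T = 27797  ⇒  T ≈ 159.85 °C

T_f ≈ 159.9 °C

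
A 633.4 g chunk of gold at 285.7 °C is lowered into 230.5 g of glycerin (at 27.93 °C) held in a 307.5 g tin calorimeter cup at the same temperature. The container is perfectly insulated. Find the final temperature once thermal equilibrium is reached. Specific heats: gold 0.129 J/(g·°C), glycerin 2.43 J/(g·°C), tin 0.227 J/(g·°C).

T_f is the heat-capacity-weighted average of the initial temperatures:
T_f = (81.71*285.7 + 560.12*27.93 + 69.8*27.93) / (81.71 + 560.12 + 69.8)
    = 40938 / 711.63 ≈ 57.53 °C

T_f ≈ 57.5 °C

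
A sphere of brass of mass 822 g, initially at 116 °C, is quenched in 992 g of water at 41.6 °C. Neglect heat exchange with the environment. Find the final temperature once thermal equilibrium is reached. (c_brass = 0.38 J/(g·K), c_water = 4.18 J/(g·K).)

With ΣQ=0 the equilibrium temperature is the m·c-weighted mean:
T_f = (312.36×116 + 4146.6×41.6) / (312.36 + 4146.6)
    = 208731 / 4458.9 ≈ 46.81 °C

T_f ≈ 46.8 °C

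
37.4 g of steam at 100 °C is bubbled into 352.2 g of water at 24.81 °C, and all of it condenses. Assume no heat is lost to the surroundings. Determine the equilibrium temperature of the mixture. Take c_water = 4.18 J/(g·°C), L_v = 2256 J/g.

Net heat exchanged in the isolated system is zero:
latent heat released on condensation: 37.4×2256 = 84374
  condensate cools 100→T: 37.4×4.18×(T − 100) = 156.33(T − 100)
  water warms: 352.2×4.18×(T − 24.81) = 1472.2(T − 24.81)
1628.5 T = 84374 + 15633 + 36525 = 136533
T ≈ 83.84 °C, under the boiling point, so the assumption holds.

T_f ≈ 83.8 °C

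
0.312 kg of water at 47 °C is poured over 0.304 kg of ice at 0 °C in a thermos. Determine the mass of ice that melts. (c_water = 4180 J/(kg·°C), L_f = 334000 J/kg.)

m_melted ≈ 0.184 kg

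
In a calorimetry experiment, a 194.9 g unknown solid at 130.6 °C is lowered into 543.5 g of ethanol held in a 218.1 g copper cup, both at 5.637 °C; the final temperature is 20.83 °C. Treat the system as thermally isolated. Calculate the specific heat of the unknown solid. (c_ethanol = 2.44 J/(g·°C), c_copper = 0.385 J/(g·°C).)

c ≈ 1 J/(g·°C)

Taking heat into each body as positive, Σ m c ΔT = 0:
194.9·c·(20.83 − 130.6) + 543.5·2.44·(20.83 − 5.637) + 218.1·0.385·(20.83 − 5.637) = 0
-21394 c = -21424
c = -21424/-21394 ≈ 1.001 J/(g·°C)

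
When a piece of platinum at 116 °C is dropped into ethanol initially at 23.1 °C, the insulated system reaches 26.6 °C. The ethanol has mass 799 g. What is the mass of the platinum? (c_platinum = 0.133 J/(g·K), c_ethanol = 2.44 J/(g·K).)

Heat lost by the platinum = heat gained by the ethanol:
m×0.133×(116 − 26.6) = 799×2.44×(26.6 − 23.1)
11.89 m = 6823.5  ⇒  m ≈ 573.9 g

m ≈ 574 g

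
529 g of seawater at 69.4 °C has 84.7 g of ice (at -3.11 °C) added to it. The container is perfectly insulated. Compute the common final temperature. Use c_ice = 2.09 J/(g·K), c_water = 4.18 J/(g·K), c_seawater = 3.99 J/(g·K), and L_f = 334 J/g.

T_f ≈ 47.7 °C

Taking heat into each body as positive, Σ m c ΔT = 0:
ice -3.11→0 °C: 84.7·2.09·3.11 = 550.54
  melt ice: 84.7·334 = 28290
  meltwater 0→T: 84.7·4.18·T = 354.05 T
  seawater cools: 529·3.99·(T − 69.4) = 2110.7(T − 69.4)
2464.8 T = 146483 − 28840 = 117643
T ≈ 47.73 °C. Since T > 0 °C, the all-ice-melts assumption holds.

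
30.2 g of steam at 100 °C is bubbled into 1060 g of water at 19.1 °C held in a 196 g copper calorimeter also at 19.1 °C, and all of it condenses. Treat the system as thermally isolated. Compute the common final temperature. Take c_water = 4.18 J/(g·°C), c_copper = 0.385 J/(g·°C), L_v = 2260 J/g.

T_f ≈ 36.0 °C

Heat gained plus heat lost sum to zero:
steam→water at 100 °C releases m L_v = 30.2·2260 = 68252; condensed water 100 °C→T: 126.24(T − 100); original water: 4430.8(T − 19.1); copper cup: 196·0.385·(T − 19.1) = 75.46(T − 19.1)
4632.5 T = 68252 + 12624 + 86070 = 166945
T ≈ 36.04 °C, under the boiling point, so the assumption holds.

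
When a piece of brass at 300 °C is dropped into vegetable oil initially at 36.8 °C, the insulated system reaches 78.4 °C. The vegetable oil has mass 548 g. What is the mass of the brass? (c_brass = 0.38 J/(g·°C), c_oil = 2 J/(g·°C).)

Net heat exchanged in the isolated system is zero:
m×0.38×(78.4 − 300) + 548×2×(78.4 − 36.8) = 0
-84.21 m = -45594
m = -45594/-84.21 ≈ 541.4 g

m ≈ 541 g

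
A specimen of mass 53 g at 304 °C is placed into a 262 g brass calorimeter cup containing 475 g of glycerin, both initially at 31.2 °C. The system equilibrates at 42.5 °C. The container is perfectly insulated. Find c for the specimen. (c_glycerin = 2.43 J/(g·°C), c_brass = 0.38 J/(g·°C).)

Heat gained plus heat lost sum to zero:
53×c×(42.5 − 304) + 475×2.43×(42.5 − 31.2) + 262×0.38×(42.5 − 31.2) = 0
-13860 c = -14168
c = -14168/-13860 ≈ 1.022 J/(g·°C)

c ≈ 1.02 J/(g·°C)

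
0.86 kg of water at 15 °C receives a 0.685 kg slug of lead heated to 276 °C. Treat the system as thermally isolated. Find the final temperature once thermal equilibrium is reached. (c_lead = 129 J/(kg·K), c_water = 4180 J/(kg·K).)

T_f ≈ 21.3 °C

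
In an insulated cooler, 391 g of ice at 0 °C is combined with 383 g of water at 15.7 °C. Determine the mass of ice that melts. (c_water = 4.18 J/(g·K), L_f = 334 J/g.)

Cooling the water to 0 °C releases 383×4.18×15.7 = 25135 J.
Fully melting the ice requires m_ice L_f = 391×334 = 130594 J.
Since 25135 < 130594 J, not all the ice melts; equilibrium is at 0 °C.
Mass melted = 25135/334 ≈ 75.25 g.

m_melted ≈ 75.3 g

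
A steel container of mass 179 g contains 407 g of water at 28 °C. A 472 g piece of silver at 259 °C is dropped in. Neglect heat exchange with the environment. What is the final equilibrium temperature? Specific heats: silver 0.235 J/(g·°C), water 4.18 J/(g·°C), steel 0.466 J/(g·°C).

T_f ≈ 41.5 °C

Let T be the final temperature. ΣQ_i = 0:
472·0.235·(T − 259) + 407·4.18·(T − 28) + 179·0.466·(T − 28) = 0
110.92(T − 259) + 1701.3(T − 28) + 83.41(T − 28) = 0
1895.6 T = 78699
T = 78699 / 1895.6 = 41.5 °C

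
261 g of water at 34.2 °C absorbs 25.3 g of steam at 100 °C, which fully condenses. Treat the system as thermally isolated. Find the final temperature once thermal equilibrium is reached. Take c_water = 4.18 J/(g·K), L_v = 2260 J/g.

Let T be the final temperature. ΣQ_i = 0:
steam→water at 100 °C releases m L_v = 25.3×2260 = 57178; condensed water 100 °C→T: 105.75(T − 100); water warms: 261×4.18×(T − 34.2) = 1091(T − 34.2)
1196.7 T = 57178 + 10575 + 37312 = 105065
T ≈ 87.79 °C — below 100 °C, confirming all the steam condensed.

T_f ≈ 87.8 °C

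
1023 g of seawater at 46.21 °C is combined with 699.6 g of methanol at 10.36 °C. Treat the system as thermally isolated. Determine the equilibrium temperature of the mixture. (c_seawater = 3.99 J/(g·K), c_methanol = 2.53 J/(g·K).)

T_f ≈ 35.4 °C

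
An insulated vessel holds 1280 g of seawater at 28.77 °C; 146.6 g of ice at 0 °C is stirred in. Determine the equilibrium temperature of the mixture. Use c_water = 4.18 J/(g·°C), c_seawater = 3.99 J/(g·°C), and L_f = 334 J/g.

T_f ≈ 17.1 °C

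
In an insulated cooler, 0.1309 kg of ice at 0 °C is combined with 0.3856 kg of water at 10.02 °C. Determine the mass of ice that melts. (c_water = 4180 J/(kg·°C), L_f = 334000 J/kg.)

m_melted ≈ 0.0484 kg

Cooling the water to 0 °C releases 0.3856·4180·10.02 = 16150 J.
To melt every bit of ice: 0.1309·334000 = 43721 J.
Since 16150 < 43721 J, not all the ice melts; equilibrium is at 0 °C.
m_melt = 16150 / L_f = 0.04835 kg.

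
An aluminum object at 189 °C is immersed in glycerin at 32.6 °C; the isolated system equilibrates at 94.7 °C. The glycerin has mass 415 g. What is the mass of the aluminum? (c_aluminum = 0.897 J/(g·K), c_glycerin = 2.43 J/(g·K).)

m ≈ 740 g

|Q_aluminum| = |Q_glycerin|:
m·0.897·(189 − 94.7) = 415·2.43·(94.7 − 32.6)
84.59 m = 62625  ⇒  m ≈ 740.4 g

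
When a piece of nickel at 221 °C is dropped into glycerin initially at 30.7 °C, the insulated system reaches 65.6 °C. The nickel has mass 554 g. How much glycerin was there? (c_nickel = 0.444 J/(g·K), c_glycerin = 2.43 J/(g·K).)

m ≈ 451 g

Let T be the final temperature. ΣQ_i = 0:
554·0.444·(65.6 − 221) + m·2.43·(65.6 − 30.7) = 0
84.81 m = 38225
m = 38225/84.81 ≈ 450.7 g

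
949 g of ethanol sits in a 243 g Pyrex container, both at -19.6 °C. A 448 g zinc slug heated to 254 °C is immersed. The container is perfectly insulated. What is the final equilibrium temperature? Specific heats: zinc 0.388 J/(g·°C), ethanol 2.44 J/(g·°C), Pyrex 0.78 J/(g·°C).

T_f ≈ -1.8 °C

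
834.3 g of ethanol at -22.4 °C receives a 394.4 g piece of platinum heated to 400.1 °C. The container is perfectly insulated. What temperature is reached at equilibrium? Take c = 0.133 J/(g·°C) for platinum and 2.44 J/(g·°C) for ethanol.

T_f ≈ -11.8 °C

Let T be the final temperature. ΣQ_i = 0:
394.4*0.133*(T − 400.1) + 834.3*2.44*(T − (-22.4)) = 0
2088.1 T = -24612
T = -24612/2088.1 ≈ -11.79 °C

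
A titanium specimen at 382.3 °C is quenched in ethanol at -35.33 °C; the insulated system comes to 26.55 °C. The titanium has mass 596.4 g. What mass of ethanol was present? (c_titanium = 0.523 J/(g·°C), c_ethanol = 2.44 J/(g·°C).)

Heat lost by the titanium = heat gained by the ethanol:
596.4×0.523×(382.3 − 26.55) = m×2.44×(26.55 − (-35.33))
150.99 m = 110965  ⇒  m ≈ 734.9 g

m ≈ 735 g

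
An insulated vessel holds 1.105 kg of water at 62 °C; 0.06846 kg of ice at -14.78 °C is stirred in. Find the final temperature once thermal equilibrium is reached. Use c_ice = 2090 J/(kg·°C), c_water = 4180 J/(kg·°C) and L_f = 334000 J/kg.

T_f ≈ 53.3 °C

Net heat exchanged in the isolated system is zero:
warm ice to 0 °C: 0.06846×2090×(0 − (-14.78)) = 2114.7; latent heat to melt: 0.06846×334000 = 22866; meltwater 0→T: 0.06846×4180×T = 286.16 T; water cools: 1.105×4180×(T − 62) = 4618.9(T − 62)
4905.1 T = 286372 − 24980 = 261391
T ≈ 53.29 °C (positive, so assuming full melt was valid).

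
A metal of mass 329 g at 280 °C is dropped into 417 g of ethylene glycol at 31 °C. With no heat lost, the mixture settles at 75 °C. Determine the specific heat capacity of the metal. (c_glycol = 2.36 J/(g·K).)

m_s c (T_s − T_f) = m_glycol c_glycol (T_f − T_0):
329·c·(280 − 75) = 417·2.36·(75 − 31)
67445 c = 43301  ⇒  c ≈ 0.642 J/(g·K)

c ≈ 0.642 J/(g·K)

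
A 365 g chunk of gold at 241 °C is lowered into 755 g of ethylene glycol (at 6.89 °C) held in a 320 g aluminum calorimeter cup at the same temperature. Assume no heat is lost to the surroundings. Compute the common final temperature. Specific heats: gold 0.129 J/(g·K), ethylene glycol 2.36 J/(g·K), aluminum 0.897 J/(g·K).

T_f ≈ 12.1 °C

Conservation of energy gives ΣQ = 0:
365*0.129*(T − 241) + 755*2.36*(T − 6.89) + 320*0.897*(T − 6.89) = 0
47.09(T − 241) + 1781.8(T − 6.89) + 287.04(T − 6.89) = 0
(47.09 + 1781.8 + 287.04) T = 47.09*241 + 1781.8*6.89 + 287.04*6.89
T = 25602 / 2115.9 = 12.1 °C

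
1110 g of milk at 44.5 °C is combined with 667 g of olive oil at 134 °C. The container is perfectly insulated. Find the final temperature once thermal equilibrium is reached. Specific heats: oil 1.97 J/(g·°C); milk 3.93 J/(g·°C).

Net heat exchanged in the isolated system is zero:
667×1.97×(T − 134) + 1110×3.93×(T − 44.5) = 0
1314(T − 134) + 4362.3(T − 44.5) = 0
5676.3 T = 370197
T = 370197 / 5676.3 = 65.2 °C

T_f ≈ 65.2 °C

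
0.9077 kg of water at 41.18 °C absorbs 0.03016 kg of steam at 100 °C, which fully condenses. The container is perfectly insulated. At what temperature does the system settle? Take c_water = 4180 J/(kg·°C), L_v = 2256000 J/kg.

T_f ≈ 60.4 °C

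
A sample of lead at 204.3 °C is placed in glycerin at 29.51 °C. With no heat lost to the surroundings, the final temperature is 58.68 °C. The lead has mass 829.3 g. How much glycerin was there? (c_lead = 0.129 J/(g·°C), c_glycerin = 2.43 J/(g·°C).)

Energy conservation, ΣQ = 0:
829.3×0.129×(58.68 − 204.3) + m×2.43×(58.68 − 29.51) = 0
70.88 m = 15578
m = 15578/70.88 ≈ 219.8 g

m ≈ 220 g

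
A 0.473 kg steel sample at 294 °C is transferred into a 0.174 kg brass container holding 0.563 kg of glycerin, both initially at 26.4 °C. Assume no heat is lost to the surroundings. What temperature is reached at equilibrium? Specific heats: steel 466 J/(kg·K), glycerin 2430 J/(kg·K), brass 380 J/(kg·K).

T_f ≈ 62.0 °C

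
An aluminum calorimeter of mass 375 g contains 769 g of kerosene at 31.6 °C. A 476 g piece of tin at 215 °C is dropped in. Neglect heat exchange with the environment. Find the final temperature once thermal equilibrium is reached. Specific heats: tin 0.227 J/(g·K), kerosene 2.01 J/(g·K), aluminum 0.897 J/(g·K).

T_f ≈ 41.6 °C

T_f = Σ m_i c_i T_i / Σ m_i c_i:
T_f = (108.05*215 + 1545.7*31.6 + 336.38*31.6) / (108.05 + 1545.7 + 336.38)
    = 82704 / 1990.1 ≈ 41.56 °C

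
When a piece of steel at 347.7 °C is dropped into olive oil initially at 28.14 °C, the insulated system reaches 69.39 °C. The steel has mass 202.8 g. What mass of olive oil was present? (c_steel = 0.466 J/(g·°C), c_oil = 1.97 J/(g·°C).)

Setting the total heat transfer to zero:
202.8×0.466×(69.39 − 347.7) + m×1.97×(69.39 − 28.14) = 0
81.26 m = 26302
m = 26302/81.26 ≈ 323.7 g

m ≈ 324 g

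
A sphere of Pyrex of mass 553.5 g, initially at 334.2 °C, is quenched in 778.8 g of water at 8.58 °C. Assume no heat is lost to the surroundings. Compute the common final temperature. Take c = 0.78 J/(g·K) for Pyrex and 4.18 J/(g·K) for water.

T_f ≈ 46.7 °C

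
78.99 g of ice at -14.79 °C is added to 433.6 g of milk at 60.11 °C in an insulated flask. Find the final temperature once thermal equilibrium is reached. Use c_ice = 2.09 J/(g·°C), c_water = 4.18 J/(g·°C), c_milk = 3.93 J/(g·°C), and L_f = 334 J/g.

T_f ≈ 36.2 °C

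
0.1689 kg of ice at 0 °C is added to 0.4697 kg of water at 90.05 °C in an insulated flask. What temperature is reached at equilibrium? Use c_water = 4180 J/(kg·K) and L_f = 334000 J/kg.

T_f ≈ 45.1 °C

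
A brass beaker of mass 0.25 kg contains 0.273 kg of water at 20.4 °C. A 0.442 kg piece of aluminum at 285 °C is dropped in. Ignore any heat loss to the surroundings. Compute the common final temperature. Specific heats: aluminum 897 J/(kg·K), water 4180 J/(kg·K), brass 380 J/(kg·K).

T_f ≈ 84.7 °C

Conservation of energy gives ΣQ = 0:
0.442*897*(T − 285) + 0.273*4180*(T − 20.4) + 0.25*380*(T − 20.4) = 0
1632.6 T = 138212
T = 138212 / 1632.6 = 84.7 °C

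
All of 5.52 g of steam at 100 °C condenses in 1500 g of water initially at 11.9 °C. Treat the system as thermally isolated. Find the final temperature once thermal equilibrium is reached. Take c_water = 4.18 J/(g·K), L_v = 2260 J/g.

T_f ≈ 14.2 °C

Energy balance with sensible and latent terms:
condense steam: −5.52·2260 = −12475
  condensate cools 100→T: 5.52·4.18·(T − 100) = 23.07(T − 100)
  original water: 6270(T − 11.9)
6293.1 T = 12475 + 2307.4 + 74613 = 89396
T ≈ 14.21 °C — below 100 °C, confirming all the steam condensed.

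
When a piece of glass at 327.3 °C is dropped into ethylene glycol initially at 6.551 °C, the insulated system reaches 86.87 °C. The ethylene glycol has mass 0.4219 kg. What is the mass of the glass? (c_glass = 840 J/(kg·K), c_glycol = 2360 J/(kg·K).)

|Q_glass| = |Q_glycol|:
m×840×(327.3 − 86.87) = 0.4219×2360×(86.87 − 6.551)
201961 m = 79972  ⇒  m ≈ 0.396 kg

m ≈ 0.396 kg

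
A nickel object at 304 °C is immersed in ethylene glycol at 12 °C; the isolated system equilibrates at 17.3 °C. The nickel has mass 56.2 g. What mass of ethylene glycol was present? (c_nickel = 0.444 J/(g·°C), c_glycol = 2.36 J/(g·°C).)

m ≈ 572 g

|Q_nickel| = |Q_glycol|:
56.2·0.444·(304 − 17.3) = m·2.36·(17.3 − 12)
12.51 m = 7154  ⇒  m ≈ 572 g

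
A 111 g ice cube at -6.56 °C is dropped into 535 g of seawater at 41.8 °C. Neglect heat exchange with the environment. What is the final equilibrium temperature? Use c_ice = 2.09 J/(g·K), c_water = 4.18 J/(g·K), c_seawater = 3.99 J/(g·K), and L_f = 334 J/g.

T_f ≈ 19.5 °C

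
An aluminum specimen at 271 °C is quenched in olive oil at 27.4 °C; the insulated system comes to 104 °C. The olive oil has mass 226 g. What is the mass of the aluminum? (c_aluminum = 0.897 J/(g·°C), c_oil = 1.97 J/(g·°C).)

m ≈ 228 g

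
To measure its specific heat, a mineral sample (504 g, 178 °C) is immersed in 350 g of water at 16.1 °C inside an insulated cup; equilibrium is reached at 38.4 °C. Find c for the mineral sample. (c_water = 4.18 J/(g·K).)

c ≈ 0.464 J/(g·K)

Taking heat into each body as positive, Σ m c ΔT = 0:
504×c×(38.4 − 178) + 350×4.18×(38.4 − 16.1) = 0
-70358 c = -32625
c = -32625/-70358 ≈ 0.4637 J/(g·K)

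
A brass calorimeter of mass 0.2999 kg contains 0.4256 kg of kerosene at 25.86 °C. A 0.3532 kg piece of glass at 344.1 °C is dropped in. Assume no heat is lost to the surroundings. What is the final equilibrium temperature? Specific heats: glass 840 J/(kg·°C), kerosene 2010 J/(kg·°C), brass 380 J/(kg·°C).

Heat gained plus heat lost sum to zero:
0.3532*840*(T − 344.1) + 0.4256*2010*(T − 25.86) + 0.2999*380*(T − 25.86) = 0
296.69(T − 344.1) + 855.46(T − 25.86) + 113.96(T − 25.86) = 0
(296.69 + 855.46 + 113.96) T = 296.69*344.1 + 855.46*25.86 + 113.96*25.86
T = 127159/1266.1 ≈ 100.43 °C

T_f ≈ 100.4 °C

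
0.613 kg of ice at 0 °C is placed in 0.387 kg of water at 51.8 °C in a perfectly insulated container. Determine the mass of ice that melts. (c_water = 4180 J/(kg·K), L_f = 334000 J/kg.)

Heat available from the water dropping to 0 °C: 0.387·4180·51.8 = 83795 J.
Fully melting the ice requires m_ice L_f = 0.613·334000 = 204742 J.
That's not enough to melt it all — equilibrium is at 0 °C with ice remaining.
m_melt = 83795 / L_f = 0.2509 kg.

m_melted ≈ 0.251 kg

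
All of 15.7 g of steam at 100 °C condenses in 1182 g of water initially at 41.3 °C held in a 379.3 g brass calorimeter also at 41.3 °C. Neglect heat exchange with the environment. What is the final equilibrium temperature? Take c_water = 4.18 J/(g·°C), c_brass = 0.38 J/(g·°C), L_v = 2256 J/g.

T_f ≈ 48.9 °C

Heat gained plus heat lost sum to zero:
condense steam: −15.7×2256 = −35419
  condensate cools 100→T: 15.7×4.18×(T − 100) = 65.63(T − 100)
  original water: 4940.8(T − 41.3)
  brass cup: 379.3×0.38×(T − 41.3) = 144.13(T − 41.3)
5150.5 T = 35419 + 6562.6 + 210006 = 251988
T ≈ 48.92 °C (< 100 °C, so full condensation is consistent).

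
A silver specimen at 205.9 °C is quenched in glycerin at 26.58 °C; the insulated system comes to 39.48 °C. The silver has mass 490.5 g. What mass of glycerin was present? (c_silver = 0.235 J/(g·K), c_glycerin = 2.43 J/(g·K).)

m ≈ 612 g

|Q_silver| = |Q_glycerin|:
490.5·0.235·(205.9 − 39.48) = m·2.43·(39.48 − 26.58)
31.35 m = 19183  ⇒  m ≈ 612 g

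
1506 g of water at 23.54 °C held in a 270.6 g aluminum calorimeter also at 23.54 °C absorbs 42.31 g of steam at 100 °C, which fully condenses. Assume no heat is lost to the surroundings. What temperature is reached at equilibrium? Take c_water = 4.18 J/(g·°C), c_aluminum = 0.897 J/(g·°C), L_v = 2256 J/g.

Setting the total heat transfer to zero:
steam→water at 100 °C releases m L_v = 42.31×2256 = 95451; condensate cools 100→T: 42.31×4.18×(T − 100) = 176.86(T − 100); original water: 6295.1(T − 23.54); cup: 242.73(T − 23.54)
6714.7 T = 95451 + 17686 + 153900 = 267037
T ≈ 39.77 °C — below 100 °C, confirming all the steam condensed.

T_f ≈ 39.8 °C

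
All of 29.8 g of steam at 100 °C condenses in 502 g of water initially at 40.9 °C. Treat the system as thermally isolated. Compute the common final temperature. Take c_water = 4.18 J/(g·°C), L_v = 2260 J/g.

T_f ≈ 74.5 °C

Taking heat into each body as positive, Σ m c ΔT = 0:
condense steam: −29.8×2260 = −67348
  condensate cools 100→T: 29.8×4.18×(T − 100) = 124.56(T − 100)
  original water: 2098.4(T − 40.9)
2222.9 T = 67348 + 12456 + 85823 = 165627
T ≈ 74.51 °C — below 100 °C, confirming all the steam condensed.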